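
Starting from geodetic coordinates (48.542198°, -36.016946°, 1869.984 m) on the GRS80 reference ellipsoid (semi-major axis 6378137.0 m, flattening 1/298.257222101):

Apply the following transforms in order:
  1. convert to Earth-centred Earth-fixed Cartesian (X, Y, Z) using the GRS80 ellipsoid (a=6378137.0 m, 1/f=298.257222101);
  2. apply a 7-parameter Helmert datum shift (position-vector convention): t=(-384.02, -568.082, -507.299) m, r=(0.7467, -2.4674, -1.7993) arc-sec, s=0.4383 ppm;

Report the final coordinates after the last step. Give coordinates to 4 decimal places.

X=3422531.7067 m, Y=-2489113.2774 m, Z=4757933.8070 m

start: φ=48.542198°, λ=-36.016946°, h=1869.984 m
→ ECEF (a=6378137.000, f=1/298.257222101): X=3422992.8557, Y=-2488497.0191, Z=4758407.0822
→ Helmert 7p (PV): X=3422531.7067, Y=-2489113.2774, Z=4757933.8070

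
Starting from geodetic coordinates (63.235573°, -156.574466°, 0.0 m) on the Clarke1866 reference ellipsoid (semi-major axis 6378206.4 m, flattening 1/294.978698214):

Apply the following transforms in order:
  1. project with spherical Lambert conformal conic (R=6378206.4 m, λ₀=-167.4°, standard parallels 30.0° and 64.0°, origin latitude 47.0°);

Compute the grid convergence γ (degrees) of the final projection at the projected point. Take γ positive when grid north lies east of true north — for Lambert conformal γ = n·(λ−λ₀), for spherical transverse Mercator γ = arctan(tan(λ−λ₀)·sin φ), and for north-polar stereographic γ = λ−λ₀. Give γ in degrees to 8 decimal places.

start: φ=63.235573°, λ=-156.574466°, h=0.000 m
→ into lcc (λ₀=-167.4°): φ=63.23557300°, λ−λ₀=10.82553400°
convergence γ = 8.04116200°

8.04116200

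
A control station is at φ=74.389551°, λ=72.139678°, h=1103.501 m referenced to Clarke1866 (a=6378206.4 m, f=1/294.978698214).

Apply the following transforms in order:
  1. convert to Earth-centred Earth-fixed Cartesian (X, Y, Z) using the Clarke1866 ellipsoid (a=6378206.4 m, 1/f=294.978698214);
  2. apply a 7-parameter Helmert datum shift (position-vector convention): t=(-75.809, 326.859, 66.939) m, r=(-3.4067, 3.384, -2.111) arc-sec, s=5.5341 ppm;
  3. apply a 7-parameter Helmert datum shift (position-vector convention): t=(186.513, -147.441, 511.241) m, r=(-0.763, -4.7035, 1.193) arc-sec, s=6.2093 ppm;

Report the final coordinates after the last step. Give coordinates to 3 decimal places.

start: φ=74.389551°, λ=72.139678°, h=1103.501 m
→ ECEF (a=6378206.400, f=1/294.978698214): X=528150.6531, Y=1639065.8970, Z=6121664.5245
→ Helmert 7p (PV): X=528194.9751, Y=1639497.5283, Z=6121729.6052
→ Helmert 7p (PV): X=528235.6892, Y=1639385.9676, Z=6122284.8378

X=528235.689 m, Y=1639385.968 m, Z=6122284.838 m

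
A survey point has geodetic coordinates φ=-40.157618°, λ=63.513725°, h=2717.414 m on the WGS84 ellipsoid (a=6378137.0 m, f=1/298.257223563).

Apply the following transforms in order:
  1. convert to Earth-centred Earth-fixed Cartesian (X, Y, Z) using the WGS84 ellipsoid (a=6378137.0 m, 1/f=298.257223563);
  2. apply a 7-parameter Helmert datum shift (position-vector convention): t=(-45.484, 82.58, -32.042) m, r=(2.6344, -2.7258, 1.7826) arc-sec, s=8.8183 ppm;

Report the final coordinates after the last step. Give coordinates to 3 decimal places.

X=2177957.395 m, Y=4371140.710 m, Z=-4093112.820 m

start: φ=-40.157618°, λ=63.513725°, h=2717.414 m
→ ECEF (a=6378137.000, f=1/298.257223563): X=2177967.3573, Y=4370948.4855, Z=-4093129.2918
→ Helmert 7p (PV): X=2177957.3953, Y=4371140.7103, Z=-4093112.8201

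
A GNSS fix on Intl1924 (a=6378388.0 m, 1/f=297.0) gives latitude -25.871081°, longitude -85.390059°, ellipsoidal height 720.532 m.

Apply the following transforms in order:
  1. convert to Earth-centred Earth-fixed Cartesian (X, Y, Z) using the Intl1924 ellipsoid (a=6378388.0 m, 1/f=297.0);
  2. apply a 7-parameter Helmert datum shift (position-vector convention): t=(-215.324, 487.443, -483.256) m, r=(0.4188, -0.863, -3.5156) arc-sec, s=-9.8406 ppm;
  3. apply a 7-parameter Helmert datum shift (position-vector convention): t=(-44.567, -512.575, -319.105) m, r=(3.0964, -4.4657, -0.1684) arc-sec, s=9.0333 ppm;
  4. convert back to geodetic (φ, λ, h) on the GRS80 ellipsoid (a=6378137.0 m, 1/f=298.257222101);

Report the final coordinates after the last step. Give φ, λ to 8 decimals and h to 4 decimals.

start: φ=-25.871081°, λ=-85.390059°, h=720.532 m
→ ECEF (a=6378388.000, f=1/297.0): X=461612.5182, Y=-5724878.5271, Z=-2766569.7770
→ Helmert 7p (PV): X=461306.6522, Y=-5724336.9983, Z=-2767035.5007
→ Helmert 7p (PV): X=461321.4865, Y=-5724860.1211, Z=-2767455.5468
→ geod (Bowring, a=6378137.000): φ=-25.87779174°, λ=-85.39293815°, h=1303.1822 m

φ=-25.87779174°, λ=-85.39293815°, h=1303.1822 m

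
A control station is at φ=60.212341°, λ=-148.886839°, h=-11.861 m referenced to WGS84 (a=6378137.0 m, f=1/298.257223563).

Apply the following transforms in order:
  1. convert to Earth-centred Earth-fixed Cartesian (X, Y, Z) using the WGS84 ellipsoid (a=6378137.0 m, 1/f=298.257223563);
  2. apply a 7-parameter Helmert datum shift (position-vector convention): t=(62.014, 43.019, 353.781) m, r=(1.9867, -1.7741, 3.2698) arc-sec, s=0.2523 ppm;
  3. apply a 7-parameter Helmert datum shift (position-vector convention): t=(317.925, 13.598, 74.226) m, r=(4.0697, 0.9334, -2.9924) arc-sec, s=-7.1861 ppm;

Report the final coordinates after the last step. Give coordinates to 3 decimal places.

X=-2719252.738 m, Y=-1641536.144 m, Z=5512588.239 m

start: φ=60.212341°, λ=-148.886839°, h=-11.861 m
→ ECEF (a=6378137.000, f=1/298.257223563): X=-2719631.2749, Y=-1641438.6261, Z=5512257.7372
→ Helmert 7p (PV): X=-2719591.3376, Y=-1641492.2270, Z=5512573.7072
→ Helmert 7p (PV): X=-2719252.7376, Y=-1641536.1435, Z=5512588.2389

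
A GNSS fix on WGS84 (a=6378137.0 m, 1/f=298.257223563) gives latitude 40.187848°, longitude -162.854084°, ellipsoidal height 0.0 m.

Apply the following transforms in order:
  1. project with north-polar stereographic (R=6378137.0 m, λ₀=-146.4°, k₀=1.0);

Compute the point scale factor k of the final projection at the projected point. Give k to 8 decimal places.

start: φ=40.187848°, λ=-162.854084°, h=0.000 m
→ into stereo (λ₀=-146.4°): φ=40.18784800°, λ−λ₀=-16.45408400°
scale k = 1.21558698

1.21558698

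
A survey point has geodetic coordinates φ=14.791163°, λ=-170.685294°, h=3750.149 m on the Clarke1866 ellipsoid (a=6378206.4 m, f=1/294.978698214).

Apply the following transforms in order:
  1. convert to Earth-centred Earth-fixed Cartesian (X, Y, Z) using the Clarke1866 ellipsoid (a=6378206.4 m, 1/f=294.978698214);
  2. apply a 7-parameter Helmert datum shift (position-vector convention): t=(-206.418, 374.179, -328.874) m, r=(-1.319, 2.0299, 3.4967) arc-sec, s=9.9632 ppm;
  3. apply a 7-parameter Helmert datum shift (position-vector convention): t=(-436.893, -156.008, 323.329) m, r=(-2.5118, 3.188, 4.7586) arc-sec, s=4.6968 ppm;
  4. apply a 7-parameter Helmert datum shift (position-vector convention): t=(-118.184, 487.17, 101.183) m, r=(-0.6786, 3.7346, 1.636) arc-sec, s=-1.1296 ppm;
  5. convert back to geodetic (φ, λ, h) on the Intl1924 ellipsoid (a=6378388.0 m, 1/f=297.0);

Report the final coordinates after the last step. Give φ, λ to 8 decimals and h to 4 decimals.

φ=14.79254806°, λ=-170.69037024°, h=4286.4776 m

start: φ=14.791163°, λ=-170.685294°, h=3750.149 m
→ ECEF (a=6378206.400, f=1/294.978698214): X=-6090456.3724, Y=-998955.6927, Z=1618627.2672
→ Helmert 7p (PV): X=-6090690.6065, Y=-998684.3652, Z=1618380.8462
→ Helmert 7p (PV): X=-6091108.0525, Y=-998965.8708, Z=1618818.0753
→ Helmert 7p (PV): X=-6091182.1226, Y=-998520.5584, Z=1619031.0008
→ geod (Bowring, a=6378388.000): φ=14.79254806°, λ=-170.69037024°, h=4286.4776 m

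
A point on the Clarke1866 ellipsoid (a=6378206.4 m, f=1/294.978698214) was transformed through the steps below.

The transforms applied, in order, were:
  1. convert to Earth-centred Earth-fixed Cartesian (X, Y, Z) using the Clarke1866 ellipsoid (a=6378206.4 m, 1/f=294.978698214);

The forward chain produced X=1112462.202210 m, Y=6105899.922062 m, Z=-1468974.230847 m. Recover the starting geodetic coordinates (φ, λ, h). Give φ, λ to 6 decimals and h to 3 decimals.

φ=-13.403556°, λ=79.674276°, h=835.447 m

start: X=1112462.2022, Y=6105899.9221, Z=-1468974.2308 m
→ geod (Bowring, a=6378206.400): φ=-13.40355600°, λ=79.67427600°, h=835.4470 m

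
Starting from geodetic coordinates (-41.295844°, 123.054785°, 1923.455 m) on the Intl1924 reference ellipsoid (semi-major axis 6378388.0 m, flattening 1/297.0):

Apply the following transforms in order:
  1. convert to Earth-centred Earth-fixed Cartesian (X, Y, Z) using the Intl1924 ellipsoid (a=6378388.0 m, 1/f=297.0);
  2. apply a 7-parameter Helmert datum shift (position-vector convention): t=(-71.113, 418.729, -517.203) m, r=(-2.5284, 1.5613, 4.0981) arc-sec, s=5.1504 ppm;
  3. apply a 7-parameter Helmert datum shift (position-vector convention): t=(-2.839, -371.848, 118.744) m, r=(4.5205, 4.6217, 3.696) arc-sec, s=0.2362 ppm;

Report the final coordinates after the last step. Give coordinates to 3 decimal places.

start: φ=-41.295844°, λ=123.054785°, h=1923.455 m
→ ECEF (a=6378388.000, f=1/297.0): X=-2618462.0554, Y=4023649.8925, Z=-4188504.5554
→ Helmert 7p (PV): X=-2618658.3020, Y=4023985.9776, Z=-4189072.8329
→ Helmert 7p (PV): X=-2618827.7273, Y=4023659.9648, Z=-4188808.2133

X=-2618827.727 m, Y=4023659.965 m, Z=-4188808.213 m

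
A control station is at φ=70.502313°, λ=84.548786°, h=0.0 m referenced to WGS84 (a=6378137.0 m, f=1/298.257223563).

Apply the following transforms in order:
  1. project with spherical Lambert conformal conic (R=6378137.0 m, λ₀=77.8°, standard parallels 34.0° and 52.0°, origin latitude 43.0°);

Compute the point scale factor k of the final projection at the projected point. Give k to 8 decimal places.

1.14584584

start: φ=70.502313°, λ=84.548786°, h=0.000 m
→ into lcc (λ₀=77.8°): φ=70.50231300°, λ−λ₀=6.74878600°
scale k = 1.14584584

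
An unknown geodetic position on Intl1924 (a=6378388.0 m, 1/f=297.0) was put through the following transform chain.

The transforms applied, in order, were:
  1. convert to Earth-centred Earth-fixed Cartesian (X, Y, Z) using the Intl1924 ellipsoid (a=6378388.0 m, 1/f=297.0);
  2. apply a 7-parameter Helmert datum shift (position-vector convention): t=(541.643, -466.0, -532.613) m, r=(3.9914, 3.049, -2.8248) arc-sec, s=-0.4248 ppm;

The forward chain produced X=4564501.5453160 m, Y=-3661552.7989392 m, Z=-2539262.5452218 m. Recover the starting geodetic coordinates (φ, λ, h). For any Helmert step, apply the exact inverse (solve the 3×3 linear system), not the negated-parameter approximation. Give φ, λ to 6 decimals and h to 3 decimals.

φ=-23.596168°, λ=-38.735016°, h=2996.433 m

start: X=4564501.5453, Y=-3661552.7989, Z=-2539262.5452 m
→ Helmert⁻¹: X=4564049.5050, Y=-3661074.9734, Z=-2538592.7001
→ geod (Bowring, a=6378388.000): φ=-23.59616800°, λ=-38.73501600°, h=2996.4330 m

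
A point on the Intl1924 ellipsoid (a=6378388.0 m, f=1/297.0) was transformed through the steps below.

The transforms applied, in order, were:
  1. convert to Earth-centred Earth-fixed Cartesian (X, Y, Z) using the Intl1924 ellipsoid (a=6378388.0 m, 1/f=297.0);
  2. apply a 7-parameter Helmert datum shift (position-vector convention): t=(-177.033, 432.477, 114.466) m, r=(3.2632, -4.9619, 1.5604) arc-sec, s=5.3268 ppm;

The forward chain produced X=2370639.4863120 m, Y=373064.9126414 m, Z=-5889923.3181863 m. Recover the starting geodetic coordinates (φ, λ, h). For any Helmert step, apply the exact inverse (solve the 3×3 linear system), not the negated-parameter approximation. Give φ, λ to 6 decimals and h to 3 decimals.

φ=-67.967560°, λ=8.930266°, h=212.138 m

start: X=2370639.4863, Y=373064.9126, Z=-5889923.3182 m
→ Helmert⁻¹: X=2370665.0173, Y=372519.3331, Z=-5890069.3314
→ geod (Bowring, a=6378388.000): φ=-67.96756000°, λ=8.93026600°, h=212.1380 m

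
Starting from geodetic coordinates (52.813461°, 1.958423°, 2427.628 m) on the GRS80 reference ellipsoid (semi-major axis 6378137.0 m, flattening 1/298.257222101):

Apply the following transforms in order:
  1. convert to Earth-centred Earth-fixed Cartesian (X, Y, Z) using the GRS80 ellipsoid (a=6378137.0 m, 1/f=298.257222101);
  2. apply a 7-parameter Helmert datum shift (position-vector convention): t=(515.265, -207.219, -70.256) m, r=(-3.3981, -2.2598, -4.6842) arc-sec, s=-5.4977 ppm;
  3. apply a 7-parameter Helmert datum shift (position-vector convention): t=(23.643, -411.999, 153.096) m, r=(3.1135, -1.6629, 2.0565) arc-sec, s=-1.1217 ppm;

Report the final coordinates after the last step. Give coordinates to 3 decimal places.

start: φ=52.813461°, λ=1.958423°, h=2427.628 m
→ ECEF (a=6378137.000, f=1/298.257222101): X=3862448.0291, Y=132073.5032, Z=5059957.5417
→ Helmert 7p (PV): X=3862889.6231, Y=131861.2033, Z=5059899.6078
→ Helmert 7p (PV): X=3862866.8258, Y=131411.1927, Z=5060080.1610

X=3862866.826 m, Y=131411.193 m, Z=5060080.161 m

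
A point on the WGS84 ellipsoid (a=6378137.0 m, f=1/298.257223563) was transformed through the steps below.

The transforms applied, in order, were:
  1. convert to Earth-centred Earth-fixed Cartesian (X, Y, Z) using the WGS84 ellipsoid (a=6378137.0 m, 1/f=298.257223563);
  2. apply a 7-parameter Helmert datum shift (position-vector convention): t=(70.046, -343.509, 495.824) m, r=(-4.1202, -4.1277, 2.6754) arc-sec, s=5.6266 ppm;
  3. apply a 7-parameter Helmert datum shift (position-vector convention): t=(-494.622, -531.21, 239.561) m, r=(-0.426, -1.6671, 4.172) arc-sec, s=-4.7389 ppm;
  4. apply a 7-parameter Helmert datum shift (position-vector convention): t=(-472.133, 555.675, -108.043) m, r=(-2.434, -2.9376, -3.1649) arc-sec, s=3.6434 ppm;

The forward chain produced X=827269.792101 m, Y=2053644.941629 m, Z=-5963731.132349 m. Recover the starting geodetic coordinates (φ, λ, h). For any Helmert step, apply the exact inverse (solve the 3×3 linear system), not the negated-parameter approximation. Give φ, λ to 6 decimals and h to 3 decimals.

φ=-69.753743°, λ=68.047498°, h=2886.977 m

start: X=827269.7921, Y=2053644.9416, Z=-5963731.1323 m
→ Helmert⁻¹: X=827622.4731, Y=2053164.8579, Z=-5963588.9204
→ Helmert⁻¹: X=828114.3566, Y=2053701.3676, Z=-5963859.1951
→ Helmert⁻¹: X=827946.9398, Y=2054141.7189, Z=-5964296.9967
→ geod (Bowring, a=6378137.000): φ=-69.75374300°, λ=68.04749800°, h=2886.9770 m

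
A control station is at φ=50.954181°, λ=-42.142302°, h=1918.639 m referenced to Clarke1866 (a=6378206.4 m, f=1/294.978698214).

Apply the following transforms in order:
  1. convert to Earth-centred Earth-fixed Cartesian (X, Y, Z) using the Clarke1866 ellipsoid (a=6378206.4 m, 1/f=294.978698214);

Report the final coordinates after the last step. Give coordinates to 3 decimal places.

start: φ=50.954181°, λ=-42.142302°, h=1918.639 m
→ ECEF (a=6378206.400, f=1/294.978698214): X=2986190.0304, Y=-2702237.1782, Z=4931621.1697

X=2986190.030 m, Y=-2702237.178 m, Z=4931621.170 m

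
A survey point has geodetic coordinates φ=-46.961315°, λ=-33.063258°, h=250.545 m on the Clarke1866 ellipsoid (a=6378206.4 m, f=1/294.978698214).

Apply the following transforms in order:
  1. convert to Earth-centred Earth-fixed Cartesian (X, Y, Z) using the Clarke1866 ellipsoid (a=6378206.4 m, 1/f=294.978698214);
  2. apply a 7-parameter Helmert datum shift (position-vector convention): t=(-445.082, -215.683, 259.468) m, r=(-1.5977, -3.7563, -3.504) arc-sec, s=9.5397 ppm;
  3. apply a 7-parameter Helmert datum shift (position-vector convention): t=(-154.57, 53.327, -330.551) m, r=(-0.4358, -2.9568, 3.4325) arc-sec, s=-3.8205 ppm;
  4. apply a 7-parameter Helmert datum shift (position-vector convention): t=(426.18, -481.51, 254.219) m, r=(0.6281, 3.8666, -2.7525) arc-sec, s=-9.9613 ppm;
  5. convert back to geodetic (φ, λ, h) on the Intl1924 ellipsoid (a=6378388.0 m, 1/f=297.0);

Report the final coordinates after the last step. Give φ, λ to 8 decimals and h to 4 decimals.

start: φ=-46.961315°, λ=-33.063258°, h=250.545 m
→ ECEF (a=6378206.400, f=1/294.978698214): X=3654932.8339, Y=-2379282.3140, Z=-4638809.7731
→ Helmert 7p (PV): X=3654566.6780, Y=-2379618.7167, Z=-4638509.5673
→ Helmert 7p (PV): X=3654504.2380, Y=-2379505.2824, Z=-4638764.9813
→ Helmert 7p (PV): X=3654775.3049, Y=-2379997.7311, Z=-4638540.3059
→ geod (Bowring, a=6378388.000): φ=-46.95664693°, λ=-33.07226358°, h=-29.8324 m

φ=-46.95664693°, λ=-33.07226358°, h=-29.8324 m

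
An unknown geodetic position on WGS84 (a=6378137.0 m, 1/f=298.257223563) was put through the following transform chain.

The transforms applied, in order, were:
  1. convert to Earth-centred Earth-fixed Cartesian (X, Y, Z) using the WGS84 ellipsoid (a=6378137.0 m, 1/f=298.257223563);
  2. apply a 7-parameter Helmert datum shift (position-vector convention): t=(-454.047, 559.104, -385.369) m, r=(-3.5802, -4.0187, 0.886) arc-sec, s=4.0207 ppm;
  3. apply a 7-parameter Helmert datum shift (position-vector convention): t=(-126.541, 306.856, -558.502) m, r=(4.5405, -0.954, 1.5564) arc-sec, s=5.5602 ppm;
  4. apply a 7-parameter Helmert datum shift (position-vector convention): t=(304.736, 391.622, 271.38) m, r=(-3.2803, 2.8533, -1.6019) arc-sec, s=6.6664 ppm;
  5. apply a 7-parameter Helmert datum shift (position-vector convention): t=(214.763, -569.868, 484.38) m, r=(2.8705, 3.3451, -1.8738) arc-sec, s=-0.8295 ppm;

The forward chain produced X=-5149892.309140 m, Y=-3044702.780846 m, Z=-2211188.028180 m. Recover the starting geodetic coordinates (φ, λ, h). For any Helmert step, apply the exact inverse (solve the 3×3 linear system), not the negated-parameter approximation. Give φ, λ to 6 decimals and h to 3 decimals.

start: X=-5149892.3091, Y=-3044702.7808, Z=-2211188.0282 m
→ Helmert⁻¹: X=-5150047.8207, Y=-3044213.0028, Z=-2211715.3987
→ Helmert⁻¹: X=-5150263.9773, Y=-3044589.1468, Z=-2212091.6965
→ Helmert⁻¹: X=-5150142.0045, Y=-3044888.8917, Z=-2211430.0509
→ Helmert⁻¹: X=-5149723.4106, Y=-3045375.2538, Z=-2210988.3184
→ geod (Bowring, a=6378137.000): φ=-20.40755000°, λ=-149.40134100°, h=2722.0850 m

φ=-20.407550°, λ=-149.401341°, h=2722.085 m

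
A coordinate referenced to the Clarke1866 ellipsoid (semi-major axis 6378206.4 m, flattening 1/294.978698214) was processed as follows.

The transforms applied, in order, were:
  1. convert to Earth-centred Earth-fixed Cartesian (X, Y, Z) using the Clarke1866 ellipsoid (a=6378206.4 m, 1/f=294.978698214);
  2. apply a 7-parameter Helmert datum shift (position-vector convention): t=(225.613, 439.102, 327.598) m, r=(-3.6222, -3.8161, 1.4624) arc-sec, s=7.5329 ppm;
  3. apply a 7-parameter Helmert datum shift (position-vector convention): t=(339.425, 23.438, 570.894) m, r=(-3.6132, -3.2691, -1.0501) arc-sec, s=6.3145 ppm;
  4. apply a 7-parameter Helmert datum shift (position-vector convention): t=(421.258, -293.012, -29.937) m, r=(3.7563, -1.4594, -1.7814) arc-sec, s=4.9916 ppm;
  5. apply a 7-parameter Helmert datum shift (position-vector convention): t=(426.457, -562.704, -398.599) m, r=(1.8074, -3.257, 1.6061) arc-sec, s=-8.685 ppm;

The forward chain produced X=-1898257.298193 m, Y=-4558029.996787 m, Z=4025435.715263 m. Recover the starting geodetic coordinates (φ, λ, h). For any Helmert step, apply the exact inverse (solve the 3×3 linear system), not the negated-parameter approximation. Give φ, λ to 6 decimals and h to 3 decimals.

φ=39.376756°, λ=-112.624331°, h=721.059 m

start: X=-1898257.2982, Y=-4558029.9968, Z=4025435.7153 m
→ Helmert⁻¹: X=-1898672.1613, Y=-4557456.8132, Z=4025939.1945
→ Helmert⁻¹: X=-1899016.0970, Y=-4557084.1360, Z=4026045.4611
→ Helmert⁻¹: X=-1899256.5292, Y=-4557158.9816, Z=4025399.4208
→ Helmert⁻¹: X=-1899425.6805, Y=-4557620.9678, Z=4024996.6077
→ geod (Bowring, a=6378206.400): φ=39.37675600°, λ=-112.62433100°, h=721.0590 m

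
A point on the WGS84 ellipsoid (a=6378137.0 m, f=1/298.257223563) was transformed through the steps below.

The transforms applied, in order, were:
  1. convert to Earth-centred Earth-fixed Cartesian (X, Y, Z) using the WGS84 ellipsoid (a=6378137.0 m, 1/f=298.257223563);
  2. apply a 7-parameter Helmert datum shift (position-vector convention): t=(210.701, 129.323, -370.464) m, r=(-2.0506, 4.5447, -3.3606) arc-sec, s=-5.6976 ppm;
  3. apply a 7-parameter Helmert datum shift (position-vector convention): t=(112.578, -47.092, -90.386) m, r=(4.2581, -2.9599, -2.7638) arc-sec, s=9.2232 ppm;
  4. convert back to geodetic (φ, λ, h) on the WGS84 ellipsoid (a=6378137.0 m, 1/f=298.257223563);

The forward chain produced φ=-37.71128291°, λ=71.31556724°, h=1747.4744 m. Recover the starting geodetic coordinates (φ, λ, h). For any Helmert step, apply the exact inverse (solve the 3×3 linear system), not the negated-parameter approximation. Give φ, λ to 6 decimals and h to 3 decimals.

φ=-37.709440°, λ=71.319971°, h=1299.724 m

start: φ=-37.711283°, λ=71.315567°, h=1747.474 m
→ ECEF (a=6378137.000, f=1/298.257223563): X=1618909.8980, Y=4787145.7713, Z=-3881210.8388
→ Helmert⁻¹: X=1618662.5508, Y=4787090.2763, Z=-3881206.7086
→ Helmert⁻¹: X=1618468.5838, Y=4787053.1779, Z=-3880775.1050
→ geod (Bowring, a=6378137.000): φ=-37.70944000°, λ=71.31997100°, h=1299.7240 m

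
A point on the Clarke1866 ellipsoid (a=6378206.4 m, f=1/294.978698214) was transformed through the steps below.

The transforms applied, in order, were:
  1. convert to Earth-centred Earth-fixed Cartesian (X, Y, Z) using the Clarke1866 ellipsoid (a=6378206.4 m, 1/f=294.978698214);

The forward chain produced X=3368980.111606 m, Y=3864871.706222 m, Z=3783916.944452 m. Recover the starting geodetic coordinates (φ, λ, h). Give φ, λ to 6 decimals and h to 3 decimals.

start: X=3368980.1116, Y=3864871.7062, Z=3783916.9445 m
→ geod (Bowring, a=6378206.400): φ=36.61417600°, λ=48.92157800°, h=1671.0520 m

φ=36.614176°, λ=48.921578°, h=1671.052 m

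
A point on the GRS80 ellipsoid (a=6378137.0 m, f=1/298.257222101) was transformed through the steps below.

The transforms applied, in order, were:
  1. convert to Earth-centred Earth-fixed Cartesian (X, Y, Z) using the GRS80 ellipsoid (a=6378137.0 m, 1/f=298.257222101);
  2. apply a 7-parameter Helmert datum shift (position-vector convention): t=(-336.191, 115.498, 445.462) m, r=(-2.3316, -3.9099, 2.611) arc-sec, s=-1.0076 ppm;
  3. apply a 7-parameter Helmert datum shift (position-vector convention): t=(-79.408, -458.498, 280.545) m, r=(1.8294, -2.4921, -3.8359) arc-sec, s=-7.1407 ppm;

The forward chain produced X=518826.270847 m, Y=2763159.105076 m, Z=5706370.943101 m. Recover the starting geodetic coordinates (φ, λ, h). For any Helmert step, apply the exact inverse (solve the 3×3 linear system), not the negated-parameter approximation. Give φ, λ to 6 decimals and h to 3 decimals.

start: X=518826.2708, Y=2763159.1051, Z=5706370.9431 m
→ Helmert⁻¹: X=518926.9292, Y=2763697.5963, Z=5706100.3624
→ Helmert⁻¹: X=519406.7806, Y=2763513.8114, Z=5705682.0423
→ geod (Bowring, a=6378137.000): φ=63.91706400°, λ=79.35535200°, h=29.0040 m

φ=63.917064°, λ=79.355352°, h=29.004 m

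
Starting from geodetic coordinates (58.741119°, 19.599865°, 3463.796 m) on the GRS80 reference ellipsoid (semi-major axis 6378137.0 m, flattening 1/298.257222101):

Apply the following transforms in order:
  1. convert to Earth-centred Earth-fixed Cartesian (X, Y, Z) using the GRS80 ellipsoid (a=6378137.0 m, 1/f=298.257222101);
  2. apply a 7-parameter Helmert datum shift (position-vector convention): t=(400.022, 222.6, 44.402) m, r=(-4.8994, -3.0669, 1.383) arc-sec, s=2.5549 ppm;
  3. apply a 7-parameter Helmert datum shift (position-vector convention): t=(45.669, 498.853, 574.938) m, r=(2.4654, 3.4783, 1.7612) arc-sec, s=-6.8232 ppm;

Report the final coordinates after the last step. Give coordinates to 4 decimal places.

start: φ=58.741119°, λ=19.599865°, h=3463.796 m
→ ECEF (a=6378137.000, f=1/298.257222101): X=3127232.4232, Y=1113549.0735, Z=5431988.9629
→ Helmert 7p (PV): X=3127552.2015, Y=1113924.5128, Z=5432067.2911
→ Helmert 7p (PV): X=3127658.6212, Y=1114377.5429, Z=5432565.7388

X=3127658.6212 m, Y=1114377.5429 m, Z=5432565.7388 m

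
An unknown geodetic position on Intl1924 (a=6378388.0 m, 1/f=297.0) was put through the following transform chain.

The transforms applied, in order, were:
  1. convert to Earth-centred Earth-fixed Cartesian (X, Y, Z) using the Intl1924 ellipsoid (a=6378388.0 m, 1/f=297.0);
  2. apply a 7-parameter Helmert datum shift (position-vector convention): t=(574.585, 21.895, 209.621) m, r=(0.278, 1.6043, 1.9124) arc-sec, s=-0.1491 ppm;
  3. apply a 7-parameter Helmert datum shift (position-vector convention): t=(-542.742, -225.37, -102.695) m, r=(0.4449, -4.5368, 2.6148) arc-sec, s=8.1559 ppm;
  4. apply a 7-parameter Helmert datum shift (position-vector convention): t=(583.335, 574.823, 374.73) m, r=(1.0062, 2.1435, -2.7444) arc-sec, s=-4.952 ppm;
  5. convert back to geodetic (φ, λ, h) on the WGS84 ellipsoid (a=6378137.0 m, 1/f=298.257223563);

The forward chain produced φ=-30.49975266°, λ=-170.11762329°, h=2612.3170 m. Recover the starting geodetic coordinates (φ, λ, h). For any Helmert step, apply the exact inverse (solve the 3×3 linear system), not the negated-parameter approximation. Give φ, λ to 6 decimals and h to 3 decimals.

start: φ=-30.499753°, λ=-170.117623°, h=2612.317 m
→ ECEF (a=6378137.000, f=1/298.257223563): X=-5420951.4851, Y=-944389.3921, Z=-3219556.7612
→ Helmert⁻¹: X=-5421515.6313, Y=-945056.7369, Z=-3219999.1665
→ Helmert⁻¹: X=-5421011.4719, Y=-944761.8841, Z=-3219748.9374
→ Helmert⁻¹: X=-5421570.5797, Y=-944737.9933, Z=-3219999.9335
→ geod (Bowring, a=6378388.000): φ=-30.50085000°, λ=-170.11515400°, h=3186.7920 m

φ=-30.500850°, λ=-170.115154°, h=3186.792 m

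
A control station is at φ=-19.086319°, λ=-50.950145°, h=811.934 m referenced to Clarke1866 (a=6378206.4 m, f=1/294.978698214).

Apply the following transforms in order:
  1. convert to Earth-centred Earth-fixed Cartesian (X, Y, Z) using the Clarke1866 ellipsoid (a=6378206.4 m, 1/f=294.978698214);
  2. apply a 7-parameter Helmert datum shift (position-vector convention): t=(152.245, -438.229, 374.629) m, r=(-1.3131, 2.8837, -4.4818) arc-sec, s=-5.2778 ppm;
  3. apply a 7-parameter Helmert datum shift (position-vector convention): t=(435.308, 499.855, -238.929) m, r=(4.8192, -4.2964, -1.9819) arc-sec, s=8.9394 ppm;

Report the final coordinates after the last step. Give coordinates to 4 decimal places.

start: φ=-19.086319°, λ=-50.950145°, h=811.934 m
→ ECEF (a=6378206.400, f=1/294.978698214): X=3799210.1617, Y=-4683295.6797, Z=-2072522.7357
→ Helmert 7p (PV): X=3799211.6204, Y=-4683804.9352, Z=-2072160.4690
→ Helmert 7p (PV): X=3799679.0488, Y=-4683335.0411, Z=-2072448.2194

X=3799679.0488 m, Y=-4683335.0411 m, Z=-2072448.2194 m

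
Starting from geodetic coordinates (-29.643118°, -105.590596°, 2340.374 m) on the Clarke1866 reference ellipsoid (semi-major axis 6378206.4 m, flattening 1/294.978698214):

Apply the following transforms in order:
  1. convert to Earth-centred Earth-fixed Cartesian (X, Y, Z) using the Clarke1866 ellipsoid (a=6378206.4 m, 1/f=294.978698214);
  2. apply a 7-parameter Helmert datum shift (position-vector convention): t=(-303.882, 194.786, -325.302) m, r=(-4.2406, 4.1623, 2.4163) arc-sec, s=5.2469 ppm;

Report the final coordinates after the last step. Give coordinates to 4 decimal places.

X=-1491960.1127 m, Y=-5345784.4446 m, Z=-3137239.6842 m

start: φ=-29.643118°, λ=-105.590596°, h=2340.374 m
→ ECEF (a=6378206.400, f=1/294.978698214): X=-1491647.7251, Y=-5345869.2126, Z=-3137037.9296
→ Helmert 7p (PV): X=-1491960.1127, Y=-5345784.4446, Z=-3137239.6842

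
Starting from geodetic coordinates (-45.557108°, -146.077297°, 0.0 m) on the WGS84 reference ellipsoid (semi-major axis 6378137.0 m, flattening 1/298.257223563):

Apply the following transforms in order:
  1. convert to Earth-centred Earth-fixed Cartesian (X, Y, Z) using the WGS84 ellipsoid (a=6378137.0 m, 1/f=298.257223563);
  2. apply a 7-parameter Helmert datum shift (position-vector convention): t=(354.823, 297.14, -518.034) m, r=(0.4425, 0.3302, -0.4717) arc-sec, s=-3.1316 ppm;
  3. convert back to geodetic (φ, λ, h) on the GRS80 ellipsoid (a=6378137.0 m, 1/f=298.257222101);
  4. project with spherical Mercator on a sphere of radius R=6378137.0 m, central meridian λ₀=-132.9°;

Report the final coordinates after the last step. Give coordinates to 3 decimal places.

start: φ=-45.557108°, λ=-146.077297°, h=0.000 m
→ ECEF (a=6378137.000, f=1/298.257223563): X=-3712152.2450, Y=-2496598.4521, Z=-4530915.6926
→ Helmert 7p (PV): X=-3711798.7597, Y=-2496275.2845, Z=-4531418.9509
→ geod (Bowring, a=6378137.000): φ=-45.56332121°, λ=-146.07820503°, h=27.6754 m
→ merc (R=6378137.0, λ₀=-132.9°): E=-1466991.0738, N=-5710645.1667

E=-1466991.074 m, N=-5710645.167 m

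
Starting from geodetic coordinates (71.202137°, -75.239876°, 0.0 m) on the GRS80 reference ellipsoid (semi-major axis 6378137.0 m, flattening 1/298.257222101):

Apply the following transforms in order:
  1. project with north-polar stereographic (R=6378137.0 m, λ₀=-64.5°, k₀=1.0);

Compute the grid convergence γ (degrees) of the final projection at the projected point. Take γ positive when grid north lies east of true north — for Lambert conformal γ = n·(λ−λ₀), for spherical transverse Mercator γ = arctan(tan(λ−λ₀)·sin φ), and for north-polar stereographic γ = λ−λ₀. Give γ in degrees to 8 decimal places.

start: φ=71.202137°, λ=-75.239876°, h=0.000 m
→ into stereo (λ₀=-64.5°): φ=71.20213700°, λ−λ₀=-10.73987600°
convergence γ = -10.73987600°

-10.73987600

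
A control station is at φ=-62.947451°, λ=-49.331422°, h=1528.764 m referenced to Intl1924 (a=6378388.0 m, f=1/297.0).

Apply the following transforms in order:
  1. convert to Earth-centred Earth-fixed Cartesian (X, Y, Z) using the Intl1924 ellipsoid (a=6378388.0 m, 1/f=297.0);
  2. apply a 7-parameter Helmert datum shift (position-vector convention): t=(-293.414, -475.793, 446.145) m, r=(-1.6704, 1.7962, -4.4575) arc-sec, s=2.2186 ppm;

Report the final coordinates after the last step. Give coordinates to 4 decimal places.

X=1895618.3809 m, Y=-2207322.9608 m, Z=-5658368.4933 m

start: φ=-62.947451°, λ=-49.331422°, h=1528.764 m
→ ECEF (a=6378388.000, f=1/297.0): X=1896004.5560, Y=-2206755.4711, Z=-5658803.4439
→ Helmert 7p (PV): X=1895618.3809, Y=-2207322.9608, Z=-5658368.4933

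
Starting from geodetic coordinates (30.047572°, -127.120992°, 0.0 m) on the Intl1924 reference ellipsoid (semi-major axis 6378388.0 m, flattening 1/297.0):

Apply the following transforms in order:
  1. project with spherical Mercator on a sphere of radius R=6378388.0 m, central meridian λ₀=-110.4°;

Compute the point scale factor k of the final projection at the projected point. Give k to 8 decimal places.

1.15525473

start: φ=30.047572°, λ=-127.120992°, h=0.000 m
→ into merc (λ₀=-110.4°): φ=30.04757200°, λ−λ₀=-16.72099200°
scale k = 1.15525473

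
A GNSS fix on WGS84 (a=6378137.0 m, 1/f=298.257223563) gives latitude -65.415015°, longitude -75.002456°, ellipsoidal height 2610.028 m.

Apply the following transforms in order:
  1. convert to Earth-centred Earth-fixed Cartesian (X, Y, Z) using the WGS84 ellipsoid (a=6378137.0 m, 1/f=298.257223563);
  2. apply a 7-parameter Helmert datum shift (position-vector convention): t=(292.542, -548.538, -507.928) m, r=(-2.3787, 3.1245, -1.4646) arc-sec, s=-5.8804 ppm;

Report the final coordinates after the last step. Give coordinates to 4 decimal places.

start: φ=-65.415015°, λ=-75.002456°, h=2610.028 m
→ ECEF (a=6378137.000, f=1/298.257223563): X=688875.7091, Y=-2571360.0299, Z=-5779486.7631
→ Helmert 7p (PV): X=689058.3951, Y=-2571964.9888, Z=-5779941.4870

X=689058.3951 m, Y=-2571964.9888 m, Z=-5779941.4870 m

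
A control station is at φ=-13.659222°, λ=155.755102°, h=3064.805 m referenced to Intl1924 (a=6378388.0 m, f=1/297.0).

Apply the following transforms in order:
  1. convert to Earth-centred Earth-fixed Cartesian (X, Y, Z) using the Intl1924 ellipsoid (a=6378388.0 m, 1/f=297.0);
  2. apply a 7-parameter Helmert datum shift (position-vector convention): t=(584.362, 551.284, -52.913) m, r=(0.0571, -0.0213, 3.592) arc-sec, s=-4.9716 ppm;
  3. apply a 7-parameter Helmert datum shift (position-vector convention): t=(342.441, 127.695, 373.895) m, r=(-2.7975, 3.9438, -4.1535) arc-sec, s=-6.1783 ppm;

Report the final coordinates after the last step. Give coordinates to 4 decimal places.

X=-5654126.1734 m, Y=2547474.6660 m, Z=-1496701.7753 m

start: φ=-13.659222°, λ=155.755102°, h=3064.805 m
→ ECEF (a=6378388.000, f=1/297.0): X=-5655094.4974, Y=2546828.5947, Z=-1497113.1381
→ Helmert 7p (PV): X=-5654526.2175, Y=2547269.1511, Z=-1497158.4870
→ Helmert 7p (PV): X=-5654126.1734, Y=2547474.6660, Z=-1496701.7753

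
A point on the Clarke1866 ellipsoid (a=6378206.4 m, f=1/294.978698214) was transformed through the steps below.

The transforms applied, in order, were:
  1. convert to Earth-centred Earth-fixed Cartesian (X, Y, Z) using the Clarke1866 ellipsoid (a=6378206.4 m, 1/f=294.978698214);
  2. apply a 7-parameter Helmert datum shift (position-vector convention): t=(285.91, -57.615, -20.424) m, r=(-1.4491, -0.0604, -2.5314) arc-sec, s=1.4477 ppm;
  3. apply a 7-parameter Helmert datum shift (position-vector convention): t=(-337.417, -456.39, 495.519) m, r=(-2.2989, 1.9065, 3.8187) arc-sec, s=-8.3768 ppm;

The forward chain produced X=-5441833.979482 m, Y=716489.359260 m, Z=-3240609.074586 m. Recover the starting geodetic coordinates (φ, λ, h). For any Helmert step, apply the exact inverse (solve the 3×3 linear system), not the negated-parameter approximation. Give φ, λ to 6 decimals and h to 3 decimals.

start: X=-5441833.9795, Y=716489.3593, Z=-3240609.0746 m
→ Helmert⁻¹: X=-5441498.9112, Y=717088.6208, Z=-3241174.0473
→ Helmert⁻¹: X=-5441786.6929, Y=717101.1833, Z=-3241142.2996
→ geod (Bowring, a=6378206.400): φ=-30.73235700°, λ=172.49300000°, h=1750.4570 m

φ=-30.732357°, λ=172.493000°, h=1750.457 m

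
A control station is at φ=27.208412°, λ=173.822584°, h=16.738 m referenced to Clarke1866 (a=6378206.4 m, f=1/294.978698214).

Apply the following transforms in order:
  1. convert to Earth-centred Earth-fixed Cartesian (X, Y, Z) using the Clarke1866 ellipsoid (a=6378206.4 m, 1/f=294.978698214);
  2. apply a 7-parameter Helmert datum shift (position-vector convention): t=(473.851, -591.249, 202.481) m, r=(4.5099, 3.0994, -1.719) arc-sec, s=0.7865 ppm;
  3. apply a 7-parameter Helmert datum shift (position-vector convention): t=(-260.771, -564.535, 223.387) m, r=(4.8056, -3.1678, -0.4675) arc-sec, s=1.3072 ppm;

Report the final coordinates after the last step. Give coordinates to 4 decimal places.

start: φ=27.208412°, λ=173.822584°, h=16.738 m
→ ECEF (a=6378206.400, f=1/294.978698214): X=-5643524.8699, Y=610832.3575, Z=2898617.5518
→ Helmert 7p (PV): X=-5643006.8113, Y=610225.2446, Z=2898920.4696
→ Helmert 7p (PV): X=-5643318.0972, Y=609606.7575, Z=2899075.1983

X=-5643318.0972 m, Y=609606.7575 m, Z=2899075.1983 m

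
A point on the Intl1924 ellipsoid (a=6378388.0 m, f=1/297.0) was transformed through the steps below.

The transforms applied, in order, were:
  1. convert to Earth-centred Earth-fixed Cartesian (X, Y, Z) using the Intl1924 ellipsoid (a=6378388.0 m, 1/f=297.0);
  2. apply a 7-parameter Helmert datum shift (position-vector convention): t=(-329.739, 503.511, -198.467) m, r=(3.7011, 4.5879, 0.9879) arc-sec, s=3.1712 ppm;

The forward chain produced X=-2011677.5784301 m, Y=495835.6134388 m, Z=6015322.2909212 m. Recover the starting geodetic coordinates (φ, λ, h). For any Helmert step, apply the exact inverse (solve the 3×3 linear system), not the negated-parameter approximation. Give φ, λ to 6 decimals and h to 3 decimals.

start: X=-2011677.5784, Y=495835.6134, Z=6015322.2909 m
→ Helmert⁻¹: X=-2011472.8883, Y=495448.1034, Z=6015448.0508
→ geod (Bowring, a=6378388.000): φ=71.11600100°, λ=166.16285400°, h=2983.5260 m

φ=71.116001°, λ=166.162854°, h=2983.526 m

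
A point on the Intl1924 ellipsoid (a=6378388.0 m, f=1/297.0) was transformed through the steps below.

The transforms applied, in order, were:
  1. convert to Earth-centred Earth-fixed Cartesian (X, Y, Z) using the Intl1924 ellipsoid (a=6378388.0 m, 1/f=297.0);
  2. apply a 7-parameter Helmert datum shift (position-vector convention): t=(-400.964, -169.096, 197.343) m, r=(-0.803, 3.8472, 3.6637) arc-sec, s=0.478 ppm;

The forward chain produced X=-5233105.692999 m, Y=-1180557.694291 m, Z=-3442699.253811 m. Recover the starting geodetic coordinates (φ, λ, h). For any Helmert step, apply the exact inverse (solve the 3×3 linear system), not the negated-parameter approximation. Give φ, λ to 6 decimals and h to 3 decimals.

start: X=-5233105.6930, Y=-1180557.6943, Z=-3442699.2538 m
→ Helmert⁻¹: X=-5232658.9741, Y=-1180281.6872, Z=-3442997.1443
→ geod (Bowring, a=6378388.000): φ=-32.87053300°, λ=-167.28904800°, h=1911.4750 m

φ=-32.870533°, λ=-167.289048°, h=1911.475 m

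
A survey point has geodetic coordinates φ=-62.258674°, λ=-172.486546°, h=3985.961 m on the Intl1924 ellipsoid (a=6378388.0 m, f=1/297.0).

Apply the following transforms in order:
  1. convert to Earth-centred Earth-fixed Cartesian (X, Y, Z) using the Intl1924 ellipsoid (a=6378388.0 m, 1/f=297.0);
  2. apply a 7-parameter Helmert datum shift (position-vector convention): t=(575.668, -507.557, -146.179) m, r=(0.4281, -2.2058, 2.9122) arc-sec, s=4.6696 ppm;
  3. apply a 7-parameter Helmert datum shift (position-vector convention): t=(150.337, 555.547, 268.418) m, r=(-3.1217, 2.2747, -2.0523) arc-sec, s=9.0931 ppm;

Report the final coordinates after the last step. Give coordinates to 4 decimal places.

start: φ=-62.258674°, λ=-172.486546°, h=3985.961 m
→ ECEF (a=6378388.000, f=1/297.0): X=-2953144.6329, Y=-389494.3550, Z=-5625643.4892
→ Helmert 7p (PV): X=-2952517.0947, Y=-390033.7496, Z=-5625848.3272
→ Helmert 7p (PV): X=-2952459.5288, Y=-389537.5167, Z=-5625592.6018

X=-2952459.5288 m, Y=-389537.5167 m, Z=-5625592.6018 m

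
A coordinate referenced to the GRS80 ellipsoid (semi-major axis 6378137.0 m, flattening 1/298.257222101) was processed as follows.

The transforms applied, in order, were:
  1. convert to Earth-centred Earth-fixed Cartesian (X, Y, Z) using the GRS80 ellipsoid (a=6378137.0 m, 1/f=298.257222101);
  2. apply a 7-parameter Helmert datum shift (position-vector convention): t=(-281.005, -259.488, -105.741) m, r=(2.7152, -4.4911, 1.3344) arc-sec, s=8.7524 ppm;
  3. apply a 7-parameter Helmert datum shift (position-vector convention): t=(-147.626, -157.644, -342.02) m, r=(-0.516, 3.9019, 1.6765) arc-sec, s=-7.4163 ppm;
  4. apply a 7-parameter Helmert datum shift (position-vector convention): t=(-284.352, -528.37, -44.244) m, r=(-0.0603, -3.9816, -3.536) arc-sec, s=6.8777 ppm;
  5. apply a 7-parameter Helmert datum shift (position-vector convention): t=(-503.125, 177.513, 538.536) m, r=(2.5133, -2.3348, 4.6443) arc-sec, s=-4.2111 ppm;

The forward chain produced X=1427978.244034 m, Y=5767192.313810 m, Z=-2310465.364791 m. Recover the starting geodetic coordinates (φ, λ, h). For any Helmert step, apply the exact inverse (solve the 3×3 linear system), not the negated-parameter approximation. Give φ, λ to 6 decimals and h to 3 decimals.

φ=-21.379041°, λ=76.082907°, h=427.378 m

start: X=1427978.2440, Y=5767192.3138, Z=-2310465.3648 m
→ Helmert⁻¹: X=1428591.0747, Y=5766978.7596, Z=-2311100.0731
→ Helmert⁻¹: X=1428722.1159, Y=5767492.6309, Z=-2311065.8275
→ Helmert⁻¹: X=1428970.9294, Y=5767687.2159, Z=-2310699.4843
→ Helmert⁻¹: X=1429226.4279, Y=5767856.5577, Z=-2310680.5655
→ geod (Bowring, a=6378137.000): φ=-21.37904100°, λ=76.08290700°, h=427.3780 m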